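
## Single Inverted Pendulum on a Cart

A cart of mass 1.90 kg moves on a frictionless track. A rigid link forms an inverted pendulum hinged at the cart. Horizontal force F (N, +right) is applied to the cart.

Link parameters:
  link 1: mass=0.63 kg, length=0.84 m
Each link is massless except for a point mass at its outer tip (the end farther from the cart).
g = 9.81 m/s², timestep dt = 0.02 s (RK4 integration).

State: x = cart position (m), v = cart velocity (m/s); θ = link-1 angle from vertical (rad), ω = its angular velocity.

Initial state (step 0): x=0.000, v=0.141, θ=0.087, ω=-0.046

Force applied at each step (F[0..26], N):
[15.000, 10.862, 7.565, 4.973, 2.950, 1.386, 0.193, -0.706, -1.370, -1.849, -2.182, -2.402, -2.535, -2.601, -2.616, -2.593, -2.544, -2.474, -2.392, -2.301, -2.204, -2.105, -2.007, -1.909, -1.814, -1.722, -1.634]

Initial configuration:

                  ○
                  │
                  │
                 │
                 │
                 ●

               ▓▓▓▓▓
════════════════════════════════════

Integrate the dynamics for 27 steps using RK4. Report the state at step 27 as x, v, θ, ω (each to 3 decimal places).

apply F[0]=+15.000 → step 1: x=0.004, v=0.293, θ=0.084, ω=-0.206
apply F[1]=+10.862 → step 2: x=0.011, v=0.402, θ=0.079, ω=-0.316
apply F[2]=+7.565 → step 3: x=0.020, v=0.476, θ=0.072, ω=-0.387
apply F[3]=+4.973 → step 4: x=0.030, v=0.524, θ=0.064, ω=-0.428
apply F[4]=+2.950 → step 5: x=0.041, v=0.552, θ=0.055, ω=-0.446
apply F[5]=+1.386 → step 6: x=0.052, v=0.563, θ=0.046, ω=-0.448
apply F[6]=+0.193 → step 7: x=0.063, v=0.562, θ=0.038, ω=-0.437
apply F[7]=-0.706 → step 8: x=0.074, v=0.553, θ=0.029, ω=-0.418
apply F[8]=-1.370 → step 9: x=0.085, v=0.537, θ=0.021, ω=-0.393
apply F[9]=-1.849 → step 10: x=0.096, v=0.516, θ=0.013, ω=-0.365
apply F[10]=-2.182 → step 11: x=0.106, v=0.492, θ=0.006, ω=-0.335
apply F[11]=-2.402 → step 12: x=0.115, v=0.467, θ=-0.000, ω=-0.304
apply F[12]=-2.535 → step 13: x=0.125, v=0.441, θ=-0.006, ω=-0.273
apply F[13]=-2.601 → step 14: x=0.133, v=0.414, θ=-0.011, ω=-0.243
apply F[14]=-2.616 → step 15: x=0.141, v=0.387, θ=-0.016, ω=-0.214
apply F[15]=-2.593 → step 16: x=0.149, v=0.361, θ=-0.020, ω=-0.187
apply F[16]=-2.544 → step 17: x=0.156, v=0.335, θ=-0.023, ω=-0.162
apply F[17]=-2.474 → step 18: x=0.162, v=0.311, θ=-0.026, ω=-0.138
apply F[18]=-2.392 → step 19: x=0.168, v=0.288, θ=-0.029, ω=-0.117
apply F[19]=-2.301 → step 20: x=0.174, v=0.265, θ=-0.031, ω=-0.097
apply F[20]=-2.204 → step 21: x=0.179, v=0.244, θ=-0.032, ω=-0.080
apply F[21]=-2.105 → step 22: x=0.183, v=0.224, θ=-0.034, ω=-0.064
apply F[22]=-2.007 → step 23: x=0.188, v=0.205, θ=-0.035, ω=-0.049
apply F[23]=-1.909 → step 24: x=0.192, v=0.188, θ=-0.036, ω=-0.036
apply F[24]=-1.814 → step 25: x=0.195, v=0.171, θ=-0.037, ω=-0.025
apply F[25]=-1.722 → step 26: x=0.198, v=0.155, θ=-0.037, ω=-0.015
apply F[26]=-1.634 → step 27: x=0.201, v=0.140, θ=-0.037, ω=-0.006

Answer: x=0.201, v=0.140, θ=-0.037, ω=-0.006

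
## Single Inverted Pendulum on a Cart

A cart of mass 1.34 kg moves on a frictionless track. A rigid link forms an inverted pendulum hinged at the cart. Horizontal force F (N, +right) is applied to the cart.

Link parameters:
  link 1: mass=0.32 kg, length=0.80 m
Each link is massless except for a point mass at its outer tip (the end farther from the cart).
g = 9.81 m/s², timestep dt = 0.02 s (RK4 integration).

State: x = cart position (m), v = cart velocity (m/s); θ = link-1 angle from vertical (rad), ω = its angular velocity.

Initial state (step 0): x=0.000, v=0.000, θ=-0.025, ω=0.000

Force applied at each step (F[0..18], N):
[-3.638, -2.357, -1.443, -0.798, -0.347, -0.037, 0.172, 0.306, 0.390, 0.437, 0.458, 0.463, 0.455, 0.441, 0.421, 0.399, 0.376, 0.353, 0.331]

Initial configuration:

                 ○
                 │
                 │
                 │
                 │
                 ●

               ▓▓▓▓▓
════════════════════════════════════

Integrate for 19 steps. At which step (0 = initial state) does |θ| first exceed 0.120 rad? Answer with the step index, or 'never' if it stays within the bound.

apply F[0]=-3.638 → step 1: x=-0.001, v=-0.053, θ=-0.024, ω=0.060
apply F[1]=-2.357 → step 2: x=-0.002, v=-0.087, θ=-0.023, ω=0.097
apply F[2]=-1.443 → step 3: x=-0.004, v=-0.108, θ=-0.021, ω=0.117
apply F[3]=-0.798 → step 4: x=-0.006, v=-0.119, θ=-0.018, ω=0.126
apply F[4]=-0.347 → step 5: x=-0.009, v=-0.123, θ=-0.016, ω=0.128
apply F[5]=-0.037 → step 6: x=-0.011, v=-0.123, θ=-0.013, ω=0.124
apply F[6]=+0.172 → step 7: x=-0.013, v=-0.120, θ=-0.011, ω=0.117
apply F[7]=+0.306 → step 8: x=-0.016, v=-0.115, θ=-0.009, ω=0.108
apply F[8]=+0.390 → step 9: x=-0.018, v=-0.109, θ=-0.006, ω=0.099
apply F[9]=+0.437 → step 10: x=-0.020, v=-0.102, θ=-0.005, ω=0.089
apply F[10]=+0.458 → step 11: x=-0.022, v=-0.095, θ=-0.003, ω=0.079
apply F[11]=+0.463 → step 12: x=-0.024, v=-0.088, θ=-0.001, ω=0.070
apply F[12]=+0.455 → step 13: x=-0.026, v=-0.081, θ=-0.000, ω=0.061
apply F[13]=+0.441 → step 14: x=-0.027, v=-0.074, θ=0.001, ω=0.053
apply F[14]=+0.421 → step 15: x=-0.029, v=-0.068, θ=0.002, ω=0.046
apply F[15]=+0.399 → step 16: x=-0.030, v=-0.062, θ=0.003, ω=0.039
apply F[16]=+0.376 → step 17: x=-0.031, v=-0.057, θ=0.004, ω=0.033
apply F[17]=+0.353 → step 18: x=-0.032, v=-0.052, θ=0.004, ω=0.028
apply F[18]=+0.331 → step 19: x=-0.033, v=-0.047, θ=0.005, ω=0.023
max |θ| = 0.025 ≤ 0.120 over all 20 states.

Answer: never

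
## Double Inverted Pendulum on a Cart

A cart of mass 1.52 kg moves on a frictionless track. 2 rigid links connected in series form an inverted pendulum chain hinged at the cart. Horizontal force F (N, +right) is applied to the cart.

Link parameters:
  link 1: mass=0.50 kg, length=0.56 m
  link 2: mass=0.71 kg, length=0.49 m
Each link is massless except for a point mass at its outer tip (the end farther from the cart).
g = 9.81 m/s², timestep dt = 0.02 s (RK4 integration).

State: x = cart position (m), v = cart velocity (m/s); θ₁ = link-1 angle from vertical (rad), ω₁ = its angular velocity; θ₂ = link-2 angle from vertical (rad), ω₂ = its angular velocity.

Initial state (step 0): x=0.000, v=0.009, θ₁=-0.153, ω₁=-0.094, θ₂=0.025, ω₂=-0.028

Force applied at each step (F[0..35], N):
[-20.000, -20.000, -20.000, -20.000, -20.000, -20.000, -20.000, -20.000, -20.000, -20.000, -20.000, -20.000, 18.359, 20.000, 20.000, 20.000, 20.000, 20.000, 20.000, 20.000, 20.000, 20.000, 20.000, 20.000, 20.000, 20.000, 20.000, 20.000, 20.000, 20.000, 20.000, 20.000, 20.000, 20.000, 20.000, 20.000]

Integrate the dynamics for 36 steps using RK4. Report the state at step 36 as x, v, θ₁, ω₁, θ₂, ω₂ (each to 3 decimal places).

Answer: x=-0.369, v=3.889, θ₁=3.135, ω₁=12.219, θ₂=0.942, ω₂=11.645

Derivation:
apply F[0]=-20.000 → step 1: x=-0.002, v=-0.227, θ₁=-0.152, ω₁=0.172, θ₂=0.026, ω₂=0.165
apply F[1]=-20.000 → step 2: x=-0.009, v=-0.465, θ₁=-0.146, ω₁=0.443, θ₂=0.032, ω₂=0.356
apply F[2]=-20.000 → step 3: x=-0.021, v=-0.704, θ₁=-0.134, ω₁=0.724, θ₂=0.041, ω₂=0.541
apply F[3]=-20.000 → step 4: x=-0.037, v=-0.947, θ₁=-0.117, ω₁=1.022, θ₂=0.053, ω₂=0.716
apply F[4]=-20.000 → step 5: x=-0.059, v=-1.193, θ₁=-0.093, ω₁=1.343, θ₂=0.069, ω₂=0.875
apply F[5]=-20.000 → step 6: x=-0.085, v=-1.445, θ₁=-0.063, ω₁=1.696, θ₂=0.088, ω₂=1.013
apply F[6]=-20.000 → step 7: x=-0.117, v=-1.703, θ₁=-0.025, ω₁=2.085, θ₂=0.109, ω₂=1.123
apply F[7]=-20.000 → step 8: x=-0.153, v=-1.966, θ₁=0.021, ω₁=2.515, θ₂=0.133, ω₂=1.201
apply F[8]=-20.000 → step 9: x=-0.195, v=-2.232, θ₁=0.076, ω₁=2.986, θ₂=0.157, ω₂=1.244
apply F[9]=-20.000 → step 10: x=-0.242, v=-2.498, θ₁=0.140, ω₁=3.490, θ₂=0.182, ω₂=1.258
apply F[10]=-20.000 → step 11: x=-0.295, v=-2.758, θ₁=0.215, ω₁=4.010, θ₂=0.207, ω₂=1.257
apply F[11]=-20.000 → step 12: x=-0.353, v=-3.004, θ₁=0.301, ω₁=4.513, θ₂=0.233, ω₂=1.274
apply F[12]=+18.359 → step 13: x=-0.410, v=-2.773, θ₁=0.388, ω₁=4.252, θ₂=0.258, ω₂=1.255
apply F[13]=+20.000 → step 14: x=-0.464, v=-2.534, θ₁=0.471, ω₁=4.038, θ₂=0.283, ω₂=1.196
apply F[14]=+20.000 → step 15: x=-0.512, v=-2.307, θ₁=0.550, ω₁=3.902, θ₂=0.306, ω₂=1.098
apply F[15]=+20.000 → step 16: x=-0.556, v=-2.089, θ₁=0.627, ω₁=3.835, θ₂=0.326, ω₂=0.963
apply F[16]=+20.000 → step 17: x=-0.596, v=-1.876, θ₁=0.704, ω₁=3.829, θ₂=0.344, ω₂=0.800
apply F[17]=+20.000 → step 18: x=-0.631, v=-1.665, θ₁=0.781, ω₁=3.875, θ₂=0.358, ω₂=0.615
apply F[18]=+20.000 → step 19: x=-0.662, v=-1.455, θ₁=0.859, ω₁=3.963, θ₂=0.368, ω₂=0.420
apply F[19]=+20.000 → step 20: x=-0.689, v=-1.241, θ₁=0.940, ω₁=4.086, θ₂=0.375, ω₂=0.223
apply F[20]=+20.000 → step 21: x=-0.712, v=-1.022, θ₁=1.023, ω₁=4.239, θ₂=0.377, ω₂=0.037
apply F[21]=+20.000 → step 22: x=-0.730, v=-0.795, θ₁=1.109, ω₁=4.416, θ₂=0.376, ω₂=-0.129
apply F[22]=+20.000 → step 23: x=-0.743, v=-0.560, θ₁=1.200, ω₁=4.615, θ₂=0.372, ω₂=-0.264
apply F[23]=+20.000 → step 24: x=-0.752, v=-0.315, θ₁=1.294, ω₁=4.837, θ₂=0.366, ω₂=-0.355
apply F[24]=+20.000 → step 25: x=-0.756, v=-0.059, θ₁=1.393, ω₁=5.085, θ₂=0.359, ω₂=-0.392
apply F[25]=+20.000 → step 26: x=-0.755, v=0.209, θ₁=1.498, ω₁=5.364, θ₂=0.351, ω₂=-0.361
apply F[26]=+20.000 → step 27: x=-0.748, v=0.492, θ₁=1.608, ω₁=5.684, θ₂=0.345, ω₂=-0.247
apply F[27]=+20.000 → step 28: x=-0.735, v=0.791, θ₁=1.725, ω₁=6.057, θ₂=0.342, ω₂=-0.028
apply F[28]=+20.000 → step 29: x=-0.716, v=1.110, θ₁=1.851, ω₁=6.499, θ₂=0.345, ω₂=0.323
apply F[29]=+20.000 → step 30: x=-0.690, v=1.453, θ₁=1.986, ω₁=7.033, θ₂=0.356, ω₂=0.846
apply F[30]=+20.000 → step 31: x=-0.657, v=1.824, θ₁=2.133, ω₁=7.686, θ₂=0.380, ω₂=1.600
apply F[31]=+20.000 → step 32: x=-0.617, v=2.228, θ₁=2.294, ω₁=8.487, θ₂=0.422, ω₂=2.663
apply F[32]=+20.000 → step 33: x=-0.568, v=2.665, θ₁=2.474, ω₁=9.452, θ₂=0.489, ω₂=4.140
apply F[33]=+20.000 → step 34: x=-0.510, v=3.122, θ₁=2.673, ω₁=10.548, θ₂=0.591, ω₂=6.147
apply F[34]=+20.000 → step 35: x=-0.443, v=3.554, θ₁=2.895, ω₁=11.604, θ₂=0.739, ω₂=8.722
apply F[35]=+20.000 → step 36: x=-0.369, v=3.889, θ₁=3.135, ω₁=12.219, θ₂=0.942, ω₂=11.645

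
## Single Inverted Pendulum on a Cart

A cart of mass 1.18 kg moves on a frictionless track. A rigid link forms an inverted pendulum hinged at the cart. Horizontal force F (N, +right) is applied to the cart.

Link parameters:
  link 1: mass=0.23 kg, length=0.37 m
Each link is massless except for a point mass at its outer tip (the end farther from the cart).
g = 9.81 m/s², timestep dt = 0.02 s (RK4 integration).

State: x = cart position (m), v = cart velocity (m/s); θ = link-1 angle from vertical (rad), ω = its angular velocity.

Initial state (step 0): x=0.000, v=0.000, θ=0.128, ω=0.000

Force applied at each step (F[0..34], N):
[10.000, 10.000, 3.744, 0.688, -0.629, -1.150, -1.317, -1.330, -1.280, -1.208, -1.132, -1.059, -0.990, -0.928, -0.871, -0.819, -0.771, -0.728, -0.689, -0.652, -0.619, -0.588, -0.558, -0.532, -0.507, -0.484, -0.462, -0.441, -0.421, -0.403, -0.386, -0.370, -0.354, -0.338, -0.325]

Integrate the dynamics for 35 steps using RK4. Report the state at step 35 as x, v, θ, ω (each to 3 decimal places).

Answer: x=0.122, v=0.028, θ=-0.022, ω=0.030

Derivation:
apply F[0]=+10.000 → step 1: x=0.002, v=0.164, θ=0.124, ω=-0.373
apply F[1]=+10.000 → step 2: x=0.007, v=0.329, θ=0.113, ω=-0.752
apply F[2]=+3.744 → step 3: x=0.014, v=0.388, θ=0.097, ω=-0.856
apply F[3]=+0.688 → step 4: x=0.022, v=0.397, θ=0.080, ω=-0.831
apply F[4]=-0.629 → step 5: x=0.029, v=0.383, θ=0.064, ω=-0.757
apply F[5]=-1.150 → step 6: x=0.037, v=0.362, θ=0.050, ω=-0.669
apply F[6]=-1.317 → step 7: x=0.044, v=0.338, θ=0.038, ω=-0.581
apply F[7]=-1.330 → step 8: x=0.050, v=0.314, θ=0.027, ω=-0.500
apply F[8]=-1.280 → step 9: x=0.056, v=0.291, θ=0.017, ω=-0.427
apply F[9]=-1.208 → step 10: x=0.062, v=0.270, θ=0.010, ω=-0.364
apply F[10]=-1.132 → step 11: x=0.067, v=0.251, θ=0.003, ω=-0.308
apply F[11]=-1.059 → step 12: x=0.072, v=0.233, θ=-0.003, ω=-0.259
apply F[12]=-0.990 → step 13: x=0.077, v=0.216, θ=-0.008, ω=-0.217
apply F[13]=-0.928 → step 14: x=0.081, v=0.201, θ=-0.012, ω=-0.181
apply F[14]=-0.871 → step 15: x=0.085, v=0.187, θ=-0.015, ω=-0.149
apply F[15]=-0.819 → step 16: x=0.088, v=0.174, θ=-0.018, ω=-0.122
apply F[16]=-0.771 → step 17: x=0.092, v=0.161, θ=-0.020, ω=-0.099
apply F[17]=-0.728 → step 18: x=0.095, v=0.150, θ=-0.022, ω=-0.079
apply F[18]=-0.689 → step 19: x=0.098, v=0.139, θ=-0.023, ω=-0.061
apply F[19]=-0.652 → step 20: x=0.100, v=0.129, θ=-0.024, ω=-0.046
apply F[20]=-0.619 → step 21: x=0.103, v=0.119, θ=-0.025, ω=-0.033
apply F[21]=-0.588 → step 22: x=0.105, v=0.110, θ=-0.025, ω=-0.022
apply F[22]=-0.558 → step 23: x=0.107, v=0.102, θ=-0.026, ω=-0.013
apply F[23]=-0.532 → step 24: x=0.109, v=0.094, θ=-0.026, ω=-0.005
apply F[24]=-0.507 → step 25: x=0.111, v=0.086, θ=-0.026, ω=0.002
apply F[25]=-0.484 → step 26: x=0.113, v=0.079, θ=-0.026, ω=0.008
apply F[26]=-0.462 → step 27: x=0.114, v=0.072, θ=-0.026, ω=0.013
apply F[27]=-0.441 → step 28: x=0.115, v=0.065, θ=-0.025, ω=0.017
apply F[28]=-0.421 → step 29: x=0.117, v=0.059, θ=-0.025, ω=0.020
apply F[29]=-0.403 → step 30: x=0.118, v=0.053, θ=-0.025, ω=0.023
apply F[30]=-0.386 → step 31: x=0.119, v=0.048, θ=-0.024, ω=0.025
apply F[31]=-0.370 → step 32: x=0.120, v=0.042, θ=-0.024, ω=0.027
apply F[32]=-0.354 → step 33: x=0.121, v=0.037, θ=-0.023, ω=0.028
apply F[33]=-0.338 → step 34: x=0.121, v=0.032, θ=-0.022, ω=0.029
apply F[34]=-0.325 → step 35: x=0.122, v=0.028, θ=-0.022, ω=0.030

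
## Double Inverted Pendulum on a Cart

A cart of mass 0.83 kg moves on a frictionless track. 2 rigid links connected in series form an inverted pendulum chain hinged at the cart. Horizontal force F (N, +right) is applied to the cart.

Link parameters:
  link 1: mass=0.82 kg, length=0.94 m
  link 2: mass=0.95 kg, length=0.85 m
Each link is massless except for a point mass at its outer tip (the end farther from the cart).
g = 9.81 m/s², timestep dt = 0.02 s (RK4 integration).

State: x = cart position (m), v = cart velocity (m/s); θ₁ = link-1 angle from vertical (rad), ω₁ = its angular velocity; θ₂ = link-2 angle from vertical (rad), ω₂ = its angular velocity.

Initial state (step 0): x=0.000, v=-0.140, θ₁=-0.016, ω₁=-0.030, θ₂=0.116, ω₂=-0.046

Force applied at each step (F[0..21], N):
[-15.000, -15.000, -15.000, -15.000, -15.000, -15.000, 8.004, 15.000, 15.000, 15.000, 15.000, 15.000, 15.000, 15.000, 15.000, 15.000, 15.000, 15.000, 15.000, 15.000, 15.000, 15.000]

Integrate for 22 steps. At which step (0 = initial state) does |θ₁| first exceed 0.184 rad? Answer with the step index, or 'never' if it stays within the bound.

Answer: 8

Derivation:
apply F[0]=-15.000 → step 1: x=-0.006, v=-0.495, θ₁=-0.013, ω₁=0.313, θ₂=0.116, ω₂=0.019
apply F[1]=-15.000 → step 2: x=-0.020, v=-0.853, θ₁=-0.003, ω₁=0.663, θ₂=0.117, ω₂=0.080
apply F[2]=-15.000 → step 3: x=-0.040, v=-1.216, θ₁=0.013, ω₁=1.025, θ₂=0.119, ω₂=0.131
apply F[3]=-15.000 → step 4: x=-0.069, v=-1.586, θ₁=0.038, ω₁=1.405, θ₂=0.122, ω₂=0.169
apply F[4]=-15.000 → step 5: x=-0.104, v=-1.961, θ₁=0.070, ω₁=1.804, θ₂=0.126, ω₂=0.192
apply F[5]=-15.000 → step 6: x=-0.147, v=-2.338, θ₁=0.110, ω₁=2.218, θ₂=0.129, ω₂=0.201
apply F[6]=+8.004 → step 7: x=-0.192, v=-2.181, θ₁=0.153, ω₁=2.080, θ₂=0.134, ω₂=0.201
apply F[7]=+15.000 → step 8: x=-0.233, v=-1.884, θ₁=0.192, ω₁=1.812, θ₂=0.137, ω₂=0.184
apply F[8]=+15.000 → step 9: x=-0.268, v=-1.608, θ₁=0.226, ω₁=1.585, θ₂=0.141, ω₂=0.150
apply F[9]=+15.000 → step 10: x=-0.297, v=-1.352, θ₁=0.255, ω₁=1.395, θ₂=0.143, ω₂=0.098
apply F[10]=+15.000 → step 11: x=-0.322, v=-1.113, θ₁=0.282, ω₁=1.238, θ₂=0.145, ω₂=0.029
apply F[11]=+15.000 → step 12: x=-0.342, v=-0.888, θ₁=0.305, ω₁=1.110, θ₂=0.144, ω₂=-0.054
apply F[12]=+15.000 → step 13: x=-0.357, v=-0.675, θ₁=0.326, ω₁=1.006, θ₂=0.142, ω₂=-0.152
apply F[13]=+15.000 → step 14: x=-0.369, v=-0.471, θ₁=0.345, ω₁=0.923, θ₂=0.138, ω₂=-0.262
apply F[14]=+15.000 → step 15: x=-0.376, v=-0.276, θ₁=0.363, ω₁=0.859, θ₂=0.132, ω₂=-0.386
apply F[15]=+15.000 → step 16: x=-0.380, v=-0.086, θ₁=0.380, ω₁=0.810, θ₂=0.123, ω₂=-0.522
apply F[16]=+15.000 → step 17: x=-0.380, v=0.099, θ₁=0.396, ω₁=0.775, θ₂=0.111, ω₂=-0.671
apply F[17]=+15.000 → step 18: x=-0.376, v=0.281, θ₁=0.411, ω₁=0.752, θ₂=0.096, ω₂=-0.832
apply F[18]=+15.000 → step 19: x=-0.369, v=0.461, θ₁=0.426, ω₁=0.738, θ₂=0.077, ω₂=-1.004
apply F[19]=+15.000 → step 20: x=-0.358, v=0.641, θ₁=0.441, ω₁=0.732, θ₂=0.055, ω₂=-1.189
apply F[20]=+15.000 → step 21: x=-0.343, v=0.822, θ₁=0.455, ω₁=0.730, θ₂=0.030, ω₂=-1.385
apply F[21]=+15.000 → step 22: x=-0.325, v=1.004, θ₁=0.470, ω₁=0.730, θ₂=0.000, ω₂=-1.591
|θ₁| = 0.192 > 0.184 first at step 8.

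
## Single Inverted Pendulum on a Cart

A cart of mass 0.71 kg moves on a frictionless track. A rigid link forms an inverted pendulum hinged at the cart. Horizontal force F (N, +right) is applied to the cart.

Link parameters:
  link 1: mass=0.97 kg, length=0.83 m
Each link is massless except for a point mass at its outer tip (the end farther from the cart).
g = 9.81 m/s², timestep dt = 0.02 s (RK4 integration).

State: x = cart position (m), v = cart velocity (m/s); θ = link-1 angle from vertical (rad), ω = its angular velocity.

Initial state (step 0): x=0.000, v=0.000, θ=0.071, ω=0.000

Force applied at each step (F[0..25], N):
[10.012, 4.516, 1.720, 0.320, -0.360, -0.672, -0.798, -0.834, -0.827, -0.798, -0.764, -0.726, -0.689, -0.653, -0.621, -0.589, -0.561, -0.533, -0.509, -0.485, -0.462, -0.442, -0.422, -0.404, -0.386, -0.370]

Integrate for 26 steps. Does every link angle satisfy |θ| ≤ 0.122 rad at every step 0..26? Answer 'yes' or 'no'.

Answer: yes

Derivation:
apply F[0]=+10.012 → step 1: x=0.003, v=0.262, θ=0.068, ω=-0.298
apply F[1]=+4.516 → step 2: x=0.009, v=0.371, θ=0.061, ω=-0.414
apply F[2]=+1.720 → step 3: x=0.017, v=0.404, θ=0.052, ω=-0.441
apply F[3]=+0.320 → step 4: x=0.025, v=0.401, θ=0.044, ω=-0.425
apply F[4]=-0.360 → step 5: x=0.033, v=0.380, θ=0.036, ω=-0.391
apply F[5]=-0.672 → step 6: x=0.040, v=0.353, θ=0.028, ω=-0.351
apply F[6]=-0.798 → step 7: x=0.047, v=0.324, θ=0.022, ω=-0.310
apply F[7]=-0.834 → step 8: x=0.053, v=0.296, θ=0.016, ω=-0.271
apply F[8]=-0.827 → step 9: x=0.058, v=0.269, θ=0.011, ω=-0.236
apply F[9]=-0.798 → step 10: x=0.064, v=0.244, θ=0.006, ω=-0.204
apply F[10]=-0.764 → step 11: x=0.068, v=0.221, θ=0.002, ω=-0.176
apply F[11]=-0.726 → step 12: x=0.072, v=0.201, θ=-0.001, ω=-0.151
apply F[12]=-0.689 → step 13: x=0.076, v=0.182, θ=-0.004, ω=-0.129
apply F[13]=-0.653 → step 14: x=0.080, v=0.165, θ=-0.006, ω=-0.109
apply F[14]=-0.621 → step 15: x=0.083, v=0.149, θ=-0.008, ω=-0.092
apply F[15]=-0.589 → step 16: x=0.086, v=0.135, θ=-0.010, ω=-0.077
apply F[16]=-0.561 → step 17: x=0.088, v=0.122, θ=-0.011, ω=-0.064
apply F[17]=-0.533 → step 18: x=0.091, v=0.110, θ=-0.012, ω=-0.052
apply F[18]=-0.509 → step 19: x=0.093, v=0.099, θ=-0.013, ω=-0.042
apply F[19]=-0.485 → step 20: x=0.095, v=0.089, θ=-0.014, ω=-0.033
apply F[20]=-0.462 → step 21: x=0.096, v=0.080, θ=-0.015, ω=-0.026
apply F[21]=-0.442 → step 22: x=0.098, v=0.071, θ=-0.015, ω=-0.019
apply F[22]=-0.422 → step 23: x=0.099, v=0.064, θ=-0.015, ω=-0.013
apply F[23]=-0.404 → step 24: x=0.100, v=0.056, θ=-0.015, ω=-0.008
apply F[24]=-0.386 → step 25: x=0.101, v=0.050, θ=-0.016, ω=-0.003
apply F[25]=-0.370 → step 26: x=0.102, v=0.043, θ=-0.016, ω=0.000
Max |angle| over trajectory = 0.071 rad; bound = 0.122 → within bound.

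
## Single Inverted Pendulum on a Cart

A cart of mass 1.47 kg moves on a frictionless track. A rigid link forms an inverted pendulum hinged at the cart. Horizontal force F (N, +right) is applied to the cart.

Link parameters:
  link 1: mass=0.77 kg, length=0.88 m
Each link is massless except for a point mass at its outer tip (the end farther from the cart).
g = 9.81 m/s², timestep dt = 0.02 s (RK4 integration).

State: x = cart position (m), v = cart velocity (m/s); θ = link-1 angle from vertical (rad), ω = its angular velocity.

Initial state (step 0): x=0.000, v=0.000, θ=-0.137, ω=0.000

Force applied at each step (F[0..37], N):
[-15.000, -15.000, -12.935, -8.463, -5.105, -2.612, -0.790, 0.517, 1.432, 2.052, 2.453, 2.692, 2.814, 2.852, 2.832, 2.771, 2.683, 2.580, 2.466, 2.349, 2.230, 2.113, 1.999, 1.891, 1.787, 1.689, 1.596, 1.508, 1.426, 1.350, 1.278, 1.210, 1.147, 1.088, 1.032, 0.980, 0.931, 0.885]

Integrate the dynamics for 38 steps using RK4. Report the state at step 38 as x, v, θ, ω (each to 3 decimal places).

apply F[0]=-15.000 → step 1: x=-0.002, v=-0.188, θ=-0.135, ω=0.182
apply F[1]=-15.000 → step 2: x=-0.008, v=-0.377, θ=-0.130, ω=0.365
apply F[2]=-12.935 → step 3: x=-0.017, v=-0.539, θ=-0.121, ω=0.520
apply F[3]=-8.463 → step 4: x=-0.029, v=-0.643, θ=-0.110, ω=0.611
apply F[4]=-5.105 → step 5: x=-0.042, v=-0.701, θ=-0.097, ω=0.654
apply F[5]=-2.612 → step 6: x=-0.056, v=-0.728, θ=-0.084, ω=0.664
apply F[6]=-0.790 → step 7: x=-0.071, v=-0.731, θ=-0.071, ω=0.651
apply F[7]=+0.517 → step 8: x=-0.085, v=-0.718, θ=-0.058, ω=0.621
apply F[8]=+1.432 → step 9: x=-0.099, v=-0.693, θ=-0.046, ω=0.582
apply F[9]=+2.052 → step 10: x=-0.113, v=-0.661, θ=-0.035, ω=0.536
apply F[10]=+2.453 → step 11: x=-0.126, v=-0.625, θ=-0.024, ω=0.489
apply F[11]=+2.692 → step 12: x=-0.138, v=-0.586, θ=-0.015, ω=0.440
apply F[12]=+2.814 → step 13: x=-0.149, v=-0.547, θ=-0.007, ω=0.393
apply F[13]=+2.852 → step 14: x=-0.160, v=-0.508, θ=0.001, ω=0.348
apply F[14]=+2.832 → step 15: x=-0.170, v=-0.470, θ=0.007, ω=0.306
apply F[15]=+2.771 → step 16: x=-0.179, v=-0.433, θ=0.013, ω=0.266
apply F[16]=+2.683 → step 17: x=-0.187, v=-0.398, θ=0.018, ω=0.230
apply F[17]=+2.580 → step 18: x=-0.195, v=-0.365, θ=0.022, ω=0.197
apply F[18]=+2.466 → step 19: x=-0.202, v=-0.334, θ=0.026, ω=0.167
apply F[19]=+2.349 → step 20: x=-0.208, v=-0.305, θ=0.029, ω=0.140
apply F[20]=+2.230 → step 21: x=-0.214, v=-0.278, θ=0.031, ω=0.115
apply F[21]=+2.113 → step 22: x=-0.219, v=-0.252, θ=0.033, ω=0.094
apply F[22]=+1.999 → step 23: x=-0.224, v=-0.229, θ=0.035, ω=0.075
apply F[23]=+1.891 → step 24: x=-0.228, v=-0.206, θ=0.036, ω=0.058
apply F[24]=+1.787 → step 25: x=-0.232, v=-0.186, θ=0.037, ω=0.042
apply F[25]=+1.689 → step 26: x=-0.236, v=-0.167, θ=0.038, ω=0.029
apply F[26]=+1.596 → step 27: x=-0.239, v=-0.149, θ=0.039, ω=0.018
apply F[27]=+1.508 → step 28: x=-0.242, v=-0.133, θ=0.039, ω=0.007
apply F[28]=+1.426 → step 29: x=-0.244, v=-0.117, θ=0.039, ω=-0.001
apply F[29]=+1.350 → step 30: x=-0.246, v=-0.103, θ=0.039, ω=-0.009
apply F[30]=+1.278 → step 31: x=-0.248, v=-0.089, θ=0.039, ω=-0.016
apply F[31]=+1.210 → step 32: x=-0.250, v=-0.077, θ=0.038, ω=-0.021
apply F[32]=+1.147 → step 33: x=-0.251, v=-0.065, θ=0.038, ω=-0.026
apply F[33]=+1.088 → step 34: x=-0.253, v=-0.054, θ=0.037, ω=-0.030
apply F[34]=+1.032 → step 35: x=-0.254, v=-0.044, θ=0.036, ω=-0.034
apply F[35]=+0.980 → step 36: x=-0.254, v=-0.034, θ=0.036, ω=-0.037
apply F[36]=+0.931 → step 37: x=-0.255, v=-0.025, θ=0.035, ω=-0.039
apply F[37]=+0.885 → step 38: x=-0.255, v=-0.017, θ=0.034, ω=-0.041

Answer: x=-0.255, v=-0.017, θ=0.034, ω=-0.041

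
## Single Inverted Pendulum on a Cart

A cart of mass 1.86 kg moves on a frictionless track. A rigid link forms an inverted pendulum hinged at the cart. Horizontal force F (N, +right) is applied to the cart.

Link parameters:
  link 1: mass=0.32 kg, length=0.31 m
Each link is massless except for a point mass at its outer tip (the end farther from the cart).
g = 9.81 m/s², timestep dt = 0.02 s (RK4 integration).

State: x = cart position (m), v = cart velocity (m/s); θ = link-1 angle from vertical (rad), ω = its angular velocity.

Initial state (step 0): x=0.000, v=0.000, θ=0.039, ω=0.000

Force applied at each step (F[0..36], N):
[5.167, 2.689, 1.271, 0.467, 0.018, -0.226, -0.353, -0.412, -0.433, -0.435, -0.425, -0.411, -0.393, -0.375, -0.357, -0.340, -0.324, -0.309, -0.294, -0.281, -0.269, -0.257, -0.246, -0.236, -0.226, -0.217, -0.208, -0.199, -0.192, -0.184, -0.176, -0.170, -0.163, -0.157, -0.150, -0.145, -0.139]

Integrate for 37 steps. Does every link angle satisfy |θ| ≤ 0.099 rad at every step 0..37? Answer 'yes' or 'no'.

apply F[0]=+5.167 → step 1: x=0.001, v=0.054, θ=0.037, ω=-0.151
apply F[1]=+2.689 → step 2: x=0.002, v=0.082, θ=0.034, ω=-0.217
apply F[2]=+1.271 → step 3: x=0.004, v=0.095, θ=0.029, ω=-0.238
apply F[3]=+0.467 → step 4: x=0.006, v=0.099, θ=0.025, ω=-0.234
apply F[4]=+0.018 → step 5: x=0.008, v=0.098, θ=0.020, ω=-0.218
apply F[5]=-0.226 → step 6: x=0.009, v=0.095, θ=0.016, ω=-0.197
apply F[6]=-0.353 → step 7: x=0.011, v=0.091, θ=0.012, ω=-0.174
apply F[7]=-0.412 → step 8: x=0.013, v=0.086, θ=0.009, ω=-0.152
apply F[8]=-0.433 → step 9: x=0.015, v=0.081, θ=0.006, ω=-0.132
apply F[9]=-0.435 → step 10: x=0.016, v=0.076, θ=0.004, ω=-0.113
apply F[10]=-0.425 → step 11: x=0.018, v=0.072, θ=0.002, ω=-0.096
apply F[11]=-0.411 → step 12: x=0.019, v=0.067, θ=-0.000, ω=-0.082
apply F[12]=-0.393 → step 13: x=0.021, v=0.063, θ=-0.002, ω=-0.069
apply F[13]=-0.375 → step 14: x=0.022, v=0.059, θ=-0.003, ω=-0.057
apply F[14]=-0.357 → step 15: x=0.023, v=0.055, θ=-0.004, ω=-0.048
apply F[15]=-0.340 → step 16: x=0.024, v=0.052, θ=-0.005, ω=-0.039
apply F[16]=-0.324 → step 17: x=0.025, v=0.048, θ=-0.006, ω=-0.032
apply F[17]=-0.309 → step 18: x=0.026, v=0.045, θ=-0.006, ω=-0.026
apply F[18]=-0.294 → step 19: x=0.027, v=0.042, θ=-0.007, ω=-0.020
apply F[19]=-0.281 → step 20: x=0.028, v=0.040, θ=-0.007, ω=-0.015
apply F[20]=-0.269 → step 21: x=0.028, v=0.037, θ=-0.007, ω=-0.011
apply F[21]=-0.257 → step 22: x=0.029, v=0.034, θ=-0.007, ω=-0.008
apply F[22]=-0.246 → step 23: x=0.030, v=0.032, θ=-0.008, ω=-0.005
apply F[23]=-0.236 → step 24: x=0.030, v=0.030, θ=-0.008, ω=-0.002
apply F[24]=-0.226 → step 25: x=0.031, v=0.028, θ=-0.008, ω=-0.000
apply F[25]=-0.217 → step 26: x=0.031, v=0.026, θ=-0.008, ω=0.001
apply F[26]=-0.208 → step 27: x=0.032, v=0.024, θ=-0.008, ω=0.003
apply F[27]=-0.199 → step 28: x=0.032, v=0.022, θ=-0.008, ω=0.004
apply F[28]=-0.192 → step 29: x=0.033, v=0.020, θ=-0.007, ω=0.005
apply F[29]=-0.184 → step 30: x=0.033, v=0.018, θ=-0.007, ω=0.006
apply F[30]=-0.176 → step 31: x=0.034, v=0.017, θ=-0.007, ω=0.007
apply F[31]=-0.170 → step 32: x=0.034, v=0.015, θ=-0.007, ω=0.008
apply F[32]=-0.163 → step 33: x=0.034, v=0.013, θ=-0.007, ω=0.008
apply F[33]=-0.157 → step 34: x=0.034, v=0.012, θ=-0.007, ω=0.008
apply F[34]=-0.150 → step 35: x=0.035, v=0.011, θ=-0.007, ω=0.009
apply F[35]=-0.145 → step 36: x=0.035, v=0.009, θ=-0.006, ω=0.009
apply F[36]=-0.139 → step 37: x=0.035, v=0.008, θ=-0.006, ω=0.009
Max |angle| over trajectory = 0.039 rad; bound = 0.099 → within bound.

Answer: yes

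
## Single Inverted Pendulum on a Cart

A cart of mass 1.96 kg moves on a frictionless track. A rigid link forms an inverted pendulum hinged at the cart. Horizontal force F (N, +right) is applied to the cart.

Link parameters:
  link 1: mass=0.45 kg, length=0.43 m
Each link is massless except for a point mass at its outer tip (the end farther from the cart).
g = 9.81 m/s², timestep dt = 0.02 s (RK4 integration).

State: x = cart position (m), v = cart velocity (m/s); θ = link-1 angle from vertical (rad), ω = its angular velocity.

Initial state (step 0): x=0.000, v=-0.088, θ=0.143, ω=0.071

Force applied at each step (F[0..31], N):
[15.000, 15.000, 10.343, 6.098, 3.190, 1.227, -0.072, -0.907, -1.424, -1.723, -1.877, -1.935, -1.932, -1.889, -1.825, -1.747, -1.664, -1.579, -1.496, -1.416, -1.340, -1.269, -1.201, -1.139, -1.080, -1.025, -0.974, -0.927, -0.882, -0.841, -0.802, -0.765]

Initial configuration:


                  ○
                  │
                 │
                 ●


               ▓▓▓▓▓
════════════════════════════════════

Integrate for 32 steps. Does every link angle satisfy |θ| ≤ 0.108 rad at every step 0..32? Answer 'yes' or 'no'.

apply F[0]=+15.000 → step 1: x=-0.000, v=0.058, θ=0.142, ω=-0.200
apply F[1]=+15.000 → step 2: x=0.002, v=0.204, θ=0.135, ω=-0.474
apply F[2]=+10.343 → step 3: x=0.007, v=0.304, θ=0.124, ω=-0.644
apply F[3]=+6.098 → step 4: x=0.014, v=0.361, θ=0.110, ω=-0.723
apply F[4]=+3.190 → step 5: x=0.022, v=0.389, θ=0.096, ω=-0.740
apply F[5]=+1.227 → step 6: x=0.029, v=0.397, θ=0.081, ω=-0.720
apply F[6]=-0.072 → step 7: x=0.037, v=0.393, θ=0.067, ω=-0.677
apply F[7]=-0.907 → step 8: x=0.045, v=0.381, θ=0.054, ω=-0.622
apply F[8]=-1.424 → step 9: x=0.053, v=0.365, θ=0.042, ω=-0.562
apply F[9]=-1.723 → step 10: x=0.060, v=0.346, θ=0.032, ω=-0.500
apply F[10]=-1.877 → step 11: x=0.066, v=0.325, θ=0.022, ω=-0.441
apply F[11]=-1.935 → step 12: x=0.073, v=0.305, θ=0.014, ω=-0.385
apply F[12]=-1.932 → step 13: x=0.079, v=0.285, θ=0.007, ω=-0.333
apply F[13]=-1.889 → step 14: x=0.084, v=0.265, θ=0.001, ω=-0.286
apply F[14]=-1.825 → step 15: x=0.089, v=0.247, θ=-0.005, ω=-0.244
apply F[15]=-1.747 → step 16: x=0.094, v=0.229, θ=-0.009, ω=-0.207
apply F[16]=-1.664 → step 17: x=0.098, v=0.213, θ=-0.013, ω=-0.174
apply F[17]=-1.579 → step 18: x=0.102, v=0.197, θ=-0.016, ω=-0.144
apply F[18]=-1.496 → step 19: x=0.106, v=0.183, θ=-0.019, ω=-0.119
apply F[19]=-1.416 → step 20: x=0.110, v=0.169, θ=-0.021, ω=-0.096
apply F[20]=-1.340 → step 21: x=0.113, v=0.156, θ=-0.023, ω=-0.077
apply F[21]=-1.269 → step 22: x=0.116, v=0.145, θ=-0.024, ω=-0.060
apply F[22]=-1.201 → step 23: x=0.119, v=0.133, θ=-0.025, ω=-0.045
apply F[23]=-1.139 → step 24: x=0.121, v=0.123, θ=-0.026, ω=-0.033
apply F[24]=-1.080 → step 25: x=0.124, v=0.113, θ=-0.027, ω=-0.022
apply F[25]=-1.025 → step 26: x=0.126, v=0.104, θ=-0.027, ω=-0.013
apply F[26]=-0.974 → step 27: x=0.128, v=0.095, θ=-0.027, ω=-0.005
apply F[27]=-0.927 → step 28: x=0.130, v=0.087, θ=-0.027, ω=0.002
apply F[28]=-0.882 → step 29: x=0.131, v=0.079, θ=-0.027, ω=0.008
apply F[29]=-0.841 → step 30: x=0.133, v=0.072, θ=-0.027, ω=0.013
apply F[30]=-0.802 → step 31: x=0.134, v=0.065, θ=-0.026, ω=0.017
apply F[31]=-0.765 → step 32: x=0.135, v=0.058, θ=-0.026, ω=0.020
Max |angle| over trajectory = 0.143 rad; bound = 0.108 → exceeded.

Answer: no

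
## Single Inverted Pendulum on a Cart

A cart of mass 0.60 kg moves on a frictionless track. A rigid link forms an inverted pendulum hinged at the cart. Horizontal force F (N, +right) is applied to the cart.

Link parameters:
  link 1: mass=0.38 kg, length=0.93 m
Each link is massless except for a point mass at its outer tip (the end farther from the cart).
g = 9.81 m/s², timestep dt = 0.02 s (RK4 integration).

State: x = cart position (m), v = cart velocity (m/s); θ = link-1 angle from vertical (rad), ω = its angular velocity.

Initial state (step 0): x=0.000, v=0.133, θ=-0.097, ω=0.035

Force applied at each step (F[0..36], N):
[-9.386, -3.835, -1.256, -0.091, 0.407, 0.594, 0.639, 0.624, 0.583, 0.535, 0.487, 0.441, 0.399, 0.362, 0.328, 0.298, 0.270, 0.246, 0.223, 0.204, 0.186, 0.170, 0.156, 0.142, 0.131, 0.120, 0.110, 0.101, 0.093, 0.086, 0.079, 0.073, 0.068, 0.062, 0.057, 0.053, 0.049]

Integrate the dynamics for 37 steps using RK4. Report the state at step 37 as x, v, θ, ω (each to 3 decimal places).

apply F[0]=-9.386 → step 1: x=-0.000, v=-0.166, θ=-0.093, ω=0.335
apply F[1]=-3.835 → step 2: x=-0.005, v=-0.283, θ=-0.086, ω=0.441
apply F[2]=-1.256 → step 3: x=-0.011, v=-0.315, θ=-0.077, ω=0.458
apply F[3]=-0.091 → step 4: x=-0.017, v=-0.309, θ=-0.068, ω=0.437
apply F[4]=+0.407 → step 5: x=-0.023, v=-0.288, θ=-0.059, ω=0.401
apply F[5]=+0.594 → step 6: x=-0.028, v=-0.261, θ=-0.052, ω=0.360
apply F[6]=+0.639 → step 7: x=-0.033, v=-0.234, θ=-0.045, ω=0.321
apply F[7]=+0.624 → step 8: x=-0.038, v=-0.208, θ=-0.039, ω=0.285
apply F[8]=+0.583 → step 9: x=-0.042, v=-0.184, θ=-0.033, ω=0.251
apply F[9]=+0.535 → step 10: x=-0.045, v=-0.163, θ=-0.029, ω=0.221
apply F[10]=+0.487 → step 11: x=-0.048, v=-0.143, θ=-0.025, ω=0.195
apply F[11]=+0.441 → step 12: x=-0.051, v=-0.126, θ=-0.021, ω=0.171
apply F[12]=+0.399 → step 13: x=-0.053, v=-0.110, θ=-0.018, ω=0.150
apply F[13]=+0.362 → step 14: x=-0.055, v=-0.096, θ=-0.015, ω=0.132
apply F[14]=+0.328 → step 15: x=-0.057, v=-0.083, θ=-0.012, ω=0.115
apply F[15]=+0.298 → step 16: x=-0.059, v=-0.072, θ=-0.010, ω=0.101
apply F[16]=+0.270 → step 17: x=-0.060, v=-0.062, θ=-0.008, ω=0.088
apply F[17]=+0.246 → step 18: x=-0.061, v=-0.053, θ=-0.007, ω=0.077
apply F[18]=+0.223 → step 19: x=-0.062, v=-0.044, θ=-0.005, ω=0.067
apply F[19]=+0.204 → step 20: x=-0.063, v=-0.037, θ=-0.004, ω=0.058
apply F[20]=+0.186 → step 21: x=-0.064, v=-0.030, θ=-0.003, ω=0.050
apply F[21]=+0.170 → step 22: x=-0.064, v=-0.024, θ=-0.002, ω=0.043
apply F[22]=+0.156 → step 23: x=-0.065, v=-0.019, θ=-0.001, ω=0.037
apply F[23]=+0.142 → step 24: x=-0.065, v=-0.014, θ=-0.001, ω=0.031
apply F[24]=+0.131 → step 25: x=-0.065, v=-0.010, θ=0.000, ω=0.027
apply F[25]=+0.120 → step 26: x=-0.065, v=-0.006, θ=0.001, ω=0.022
apply F[26]=+0.110 → step 27: x=-0.065, v=-0.002, θ=0.001, ω=0.019
apply F[27]=+0.101 → step 28: x=-0.065, v=0.001, θ=0.001, ω=0.016
apply F[28]=+0.093 → step 29: x=-0.065, v=0.004, θ=0.002, ω=0.013
apply F[29]=+0.086 → step 30: x=-0.065, v=0.007, θ=0.002, ω=0.010
apply F[30]=+0.079 → step 31: x=-0.065, v=0.009, θ=0.002, ω=0.008
apply F[31]=+0.073 → step 32: x=-0.065, v=0.011, θ=0.002, ω=0.006
apply F[32]=+0.068 → step 33: x=-0.065, v=0.013, θ=0.002, ω=0.004
apply F[33]=+0.062 → step 34: x=-0.064, v=0.015, θ=0.002, ω=0.003
apply F[34]=+0.057 → step 35: x=-0.064, v=0.016, θ=0.002, ω=0.002
apply F[35]=+0.053 → step 36: x=-0.064, v=0.018, θ=0.002, ω=0.001
apply F[36]=+0.049 → step 37: x=-0.063, v=0.019, θ=0.002, ω=-0.000

Answer: x=-0.063, v=0.019, θ=0.002, ω=-0.000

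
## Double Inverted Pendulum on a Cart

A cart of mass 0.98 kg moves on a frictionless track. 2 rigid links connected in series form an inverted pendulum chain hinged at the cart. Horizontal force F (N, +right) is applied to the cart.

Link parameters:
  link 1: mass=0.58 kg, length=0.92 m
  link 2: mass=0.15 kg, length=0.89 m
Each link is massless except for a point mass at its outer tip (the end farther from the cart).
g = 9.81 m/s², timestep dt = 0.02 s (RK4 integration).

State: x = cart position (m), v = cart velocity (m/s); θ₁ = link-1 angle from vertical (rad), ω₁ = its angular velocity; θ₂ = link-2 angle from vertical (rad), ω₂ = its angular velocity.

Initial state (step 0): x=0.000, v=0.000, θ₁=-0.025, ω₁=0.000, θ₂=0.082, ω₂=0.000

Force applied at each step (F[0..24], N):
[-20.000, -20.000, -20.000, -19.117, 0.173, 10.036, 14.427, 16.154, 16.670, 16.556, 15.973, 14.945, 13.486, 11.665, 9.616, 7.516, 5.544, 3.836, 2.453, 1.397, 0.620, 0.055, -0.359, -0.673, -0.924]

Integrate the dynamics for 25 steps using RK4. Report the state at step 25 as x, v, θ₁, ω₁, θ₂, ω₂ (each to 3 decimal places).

apply F[0]=-20.000 → step 1: x=-0.004, v=-0.405, θ₁=-0.021, ω₁=0.429, θ₂=0.082, ω₂=0.030
apply F[1]=-20.000 → step 2: x=-0.016, v=-0.811, θ₁=-0.008, ω₁=0.861, θ₂=0.083, ω₂=0.057
apply F[2]=-20.000 → step 3: x=-0.036, v=-1.219, θ₁=0.014, ω₁=1.302, θ₂=0.085, ω₂=0.077
apply F[3]=-19.117 → step 4: x=-0.065, v=-1.612, θ₁=0.044, ω₁=1.733, θ₂=0.086, ω₂=0.089
apply F[4]=+0.173 → step 5: x=-0.097, v=-1.615, θ₁=0.079, ω₁=1.748, θ₂=0.088, ω₂=0.094
apply F[5]=+10.036 → step 6: x=-0.127, v=-1.422, θ₁=0.112, ω₁=1.559, θ₂=0.090, ω₂=0.092
apply F[6]=+14.427 → step 7: x=-0.153, v=-1.145, θ₁=0.140, ω₁=1.290, θ₂=0.092, ω₂=0.083
apply F[7]=+16.154 → step 8: x=-0.173, v=-0.840, θ₁=0.163, ω₁=0.998, θ₂=0.093, ω₂=0.064
apply F[8]=+16.670 → step 9: x=-0.187, v=-0.530, θ₁=0.180, ω₁=0.708, θ₂=0.094, ω₂=0.038
apply F[9]=+16.556 → step 10: x=-0.194, v=-0.225, θ₁=0.192, ω₁=0.428, θ₂=0.095, ω₂=0.007
apply F[10]=+15.973 → step 11: x=-0.196, v=0.065, θ₁=0.198, ω₁=0.167, θ₂=0.094, ω₂=-0.028
apply F[11]=+14.945 → step 12: x=-0.192, v=0.334, θ₁=0.199, ω₁=-0.071, θ₂=0.094, ω₂=-0.064
apply F[12]=+13.486 → step 13: x=-0.183, v=0.575, θ₁=0.195, ω₁=-0.278, θ₂=0.092, ω₂=-0.099
apply F[13]=+11.665 → step 14: x=-0.169, v=0.780, θ₁=0.188, ω₁=-0.451, θ₂=0.090, ω₂=-0.132
apply F[14]=+9.616 → step 15: x=-0.152, v=0.947, θ₁=0.177, ω₁=-0.584, θ₂=0.087, ω₂=-0.161
apply F[15]=+7.516 → step 16: x=-0.132, v=1.074, θ₁=0.165, ω₁=-0.679, θ₂=0.083, ω₂=-0.186
apply F[16]=+5.544 → step 17: x=-0.109, v=1.164, θ₁=0.151, ω₁=-0.738, θ₂=0.079, ω₂=-0.208
apply F[17]=+3.836 → step 18: x=-0.085, v=1.222, θ₁=0.136, ω₁=-0.766, θ₂=0.075, ω₂=-0.226
apply F[18]=+2.453 → step 19: x=-0.061, v=1.254, θ₁=0.120, ω₁=-0.771, θ₂=0.070, ω₂=-0.240
apply F[19]=+1.397 → step 20: x=-0.035, v=1.267, θ₁=0.105, ω₁=-0.758, θ₂=0.065, ω₂=-0.252
apply F[20]=+0.620 → step 21: x=-0.010, v=1.266, θ₁=0.090, ω₁=-0.735, θ₂=0.060, ω₂=-0.261
apply F[21]=+0.055 → step 22: x=0.015, v=1.256, θ₁=0.076, ω₁=-0.705, θ₂=0.055, ω₂=-0.268
apply F[22]=-0.359 → step 23: x=0.040, v=1.239, θ₁=0.062, ω₁=-0.671, θ₂=0.049, ω₂=-0.272
apply F[23]=-0.673 → step 24: x=0.065, v=1.218, θ₁=0.049, ω₁=-0.636, θ₂=0.044, ω₂=-0.274
apply F[24]=-0.924 → step 25: x=0.089, v=1.193, θ₁=0.037, ω₁=-0.600, θ₂=0.039, ω₂=-0.275

Answer: x=0.089, v=1.193, θ₁=0.037, ω₁=-0.600, θ₂=0.039, ω₂=-0.275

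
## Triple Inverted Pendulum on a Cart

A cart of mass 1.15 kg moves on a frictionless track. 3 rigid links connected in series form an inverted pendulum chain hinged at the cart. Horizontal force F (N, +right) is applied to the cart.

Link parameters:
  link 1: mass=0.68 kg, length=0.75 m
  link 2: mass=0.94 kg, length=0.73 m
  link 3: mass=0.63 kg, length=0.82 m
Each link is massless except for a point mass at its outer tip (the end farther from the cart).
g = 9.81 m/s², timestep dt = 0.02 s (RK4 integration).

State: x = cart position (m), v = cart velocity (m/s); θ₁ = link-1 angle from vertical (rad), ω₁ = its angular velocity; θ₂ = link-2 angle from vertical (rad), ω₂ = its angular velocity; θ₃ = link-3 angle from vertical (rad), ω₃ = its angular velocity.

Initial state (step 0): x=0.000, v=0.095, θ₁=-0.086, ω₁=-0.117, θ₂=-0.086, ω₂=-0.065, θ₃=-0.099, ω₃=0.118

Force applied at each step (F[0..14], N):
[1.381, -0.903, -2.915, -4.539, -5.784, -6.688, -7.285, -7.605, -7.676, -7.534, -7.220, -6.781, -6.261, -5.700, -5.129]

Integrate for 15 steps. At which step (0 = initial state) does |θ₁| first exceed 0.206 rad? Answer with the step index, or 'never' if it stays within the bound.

Answer: never

Derivation:
apply F[0]=+1.381 → step 1: x=0.002, v=0.151, θ₁=-0.089, ω₁=-0.215, θ₂=-0.087, ω₂=-0.062, θ₃=-0.097, ω₃=0.114
apply F[1]=-0.903 → step 2: x=0.006, v=0.170, θ₁=-0.094, ω₁=-0.267, θ₂=-0.088, ω₂=-0.058, θ₃=-0.094, ω₃=0.111
apply F[2]=-2.915 → step 3: x=0.009, v=0.157, θ₁=-0.100, ω₁=-0.278, θ₂=-0.090, ω₂=-0.050, θ₃=-0.092, ω₃=0.109
apply F[3]=-4.539 → step 4: x=0.012, v=0.117, θ₁=-0.105, ω₁=-0.260, θ₂=-0.090, ω₂=-0.039, θ₃=-0.090, ω₃=0.108
apply F[4]=-5.784 → step 5: x=0.013, v=0.059, θ₁=-0.110, ω₁=-0.221, θ₂=-0.091, ω₂=-0.024, θ₃=-0.088, ω₃=0.109
apply F[5]=-6.688 → step 6: x=0.014, v=-0.014, θ₁=-0.114, ω₁=-0.167, θ₂=-0.091, ω₂=-0.006, θ₃=-0.086, ω₃=0.111
apply F[6]=-7.285 → step 7: x=0.013, v=-0.095, θ₁=-0.116, ω₁=-0.105, θ₂=-0.091, ω₂=0.014, θ₃=-0.083, ω₃=0.114
apply F[7]=-7.605 → step 8: x=0.010, v=-0.180, θ₁=-0.118, ω₁=-0.038, θ₂=-0.091, ω₂=0.037, θ₃=-0.081, ω₃=0.118
apply F[8]=-7.676 → step 9: x=0.006, v=-0.267, θ₁=-0.118, ω₁=0.028, θ₂=-0.090, ω₂=0.061, θ₃=-0.079, ω₃=0.122
apply F[9]=-7.534 → step 10: x=-0.001, v=-0.351, θ₁=-0.117, ω₁=0.091, θ₂=-0.088, ω₂=0.084, θ₃=-0.076, ω₃=0.127
apply F[10]=-7.220 → step 11: x=-0.008, v=-0.430, θ₁=-0.114, ω₁=0.149, θ₂=-0.086, ω₂=0.108, θ₃=-0.074, ω₃=0.132
apply F[11]=-6.781 → step 12: x=-0.018, v=-0.504, θ₁=-0.111, ω₁=0.200, θ₂=-0.084, ω₂=0.131, θ₃=-0.071, ω₃=0.137
apply F[12]=-6.261 → step 13: x=-0.028, v=-0.570, θ₁=-0.106, ω₁=0.243, θ₂=-0.081, ω₂=0.152, θ₃=-0.068, ω₃=0.143
apply F[13]=-5.700 → step 14: x=-0.040, v=-0.629, θ₁=-0.101, ω₁=0.279, θ₂=-0.078, ω₂=0.171, θ₃=-0.065, ω₃=0.148
apply F[14]=-5.129 → step 15: x=-0.054, v=-0.680, θ₁=-0.095, ω₁=0.308, θ₂=-0.074, ω₂=0.189, θ₃=-0.062, ω₃=0.153
max |θ₁| = 0.118 ≤ 0.206 over all 16 states.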